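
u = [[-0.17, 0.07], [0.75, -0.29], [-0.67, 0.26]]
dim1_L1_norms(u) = [0.24, 1.04, 0.93]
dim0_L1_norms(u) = [1.59, 0.62]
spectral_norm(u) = 1.09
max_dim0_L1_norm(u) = 1.59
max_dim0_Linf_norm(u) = 0.75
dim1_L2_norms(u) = [0.18, 0.8, 0.72]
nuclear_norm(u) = 1.10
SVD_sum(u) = [[-0.17,0.07], [0.75,-0.29], [-0.67,0.26]] + [[0.0, 0.00], [0.00, 0.00], [0.0, 0.00]]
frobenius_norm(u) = 1.09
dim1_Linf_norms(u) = [0.17, 0.75, 0.67]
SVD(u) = [[-0.17, -0.97], [0.74, -0.23], [-0.66, -0.01]] @ diag([1.0940223691727777, 0.003880173911405434]) @ [[0.93, -0.36], [-0.36, -0.93]]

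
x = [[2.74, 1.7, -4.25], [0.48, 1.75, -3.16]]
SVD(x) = [[-0.83, -0.55], [-0.55, 0.83]] @ diag([6.33615787777361, 1.261627261883405]) @ [[-0.4, -0.38, 0.83], [-0.88, 0.42, -0.24]]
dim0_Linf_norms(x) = [2.74, 1.75, 4.25]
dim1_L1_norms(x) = [8.69, 5.39]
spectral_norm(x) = 6.34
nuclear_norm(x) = 7.60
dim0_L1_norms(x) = [3.22, 3.45, 7.41]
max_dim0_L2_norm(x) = 5.3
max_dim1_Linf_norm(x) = 4.25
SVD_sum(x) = [[2.13, 1.99, -4.41], [1.4, 1.31, -2.91]] + [[0.61, -0.29, 0.16], [-0.92, 0.44, -0.25]]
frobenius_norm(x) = 6.46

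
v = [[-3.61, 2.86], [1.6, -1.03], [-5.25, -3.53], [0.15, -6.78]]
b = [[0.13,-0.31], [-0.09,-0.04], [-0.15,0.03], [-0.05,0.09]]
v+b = [[-3.48, 2.55], [1.51, -1.07], [-5.4, -3.50], [0.1, -6.69]]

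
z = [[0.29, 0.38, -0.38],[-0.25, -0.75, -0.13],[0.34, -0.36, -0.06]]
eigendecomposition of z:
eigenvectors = [[-0.72+0.00j,  -0.72-0.00j,  -0.13+0.00j], [(0.15-0.16j),  (0.15+0.16j),  (0.86+0j)], [-0.15+0.64j,  -0.15-0.64j,  (0.49+0j)]]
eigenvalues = [(0.13+0.42j), (0.13-0.42j), (-0.79+0j)]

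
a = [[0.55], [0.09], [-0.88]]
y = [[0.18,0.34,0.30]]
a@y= [[0.1, 0.19, 0.16], [0.02, 0.03, 0.03], [-0.16, -0.30, -0.26]]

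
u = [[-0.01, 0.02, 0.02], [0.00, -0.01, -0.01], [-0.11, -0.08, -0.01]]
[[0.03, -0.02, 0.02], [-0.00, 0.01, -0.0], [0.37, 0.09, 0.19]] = u @[[-2.76, -0.01, -1.39], [-0.97, -1.21, -0.51], [1.32, 0.35, 0.67]]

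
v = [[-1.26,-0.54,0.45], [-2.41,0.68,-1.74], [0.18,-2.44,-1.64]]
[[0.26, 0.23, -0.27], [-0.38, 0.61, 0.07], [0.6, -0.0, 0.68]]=v @[[-0.02, -0.21, 0.15], [-0.33, 0.02, -0.08], [0.12, -0.05, -0.28]]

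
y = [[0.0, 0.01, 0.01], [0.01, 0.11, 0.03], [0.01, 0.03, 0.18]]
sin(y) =[[-0.00, 0.01, 0.01], [0.01, 0.11, 0.03], [0.01, 0.03, 0.18]]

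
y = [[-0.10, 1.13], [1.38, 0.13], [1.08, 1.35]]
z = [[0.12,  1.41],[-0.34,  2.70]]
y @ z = [[-0.4, 2.91],[0.12, 2.3],[-0.33, 5.17]]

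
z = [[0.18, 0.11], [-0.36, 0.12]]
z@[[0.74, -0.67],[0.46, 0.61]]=[[0.18, -0.05], [-0.21, 0.31]]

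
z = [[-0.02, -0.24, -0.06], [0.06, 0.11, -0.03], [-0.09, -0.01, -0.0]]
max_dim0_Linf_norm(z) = 0.24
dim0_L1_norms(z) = [0.17, 0.36, 0.09]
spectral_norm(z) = 0.27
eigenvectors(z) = [[0.61+0.00j, (0.73+0j), 0.73-0.00j], [-0.07+0.00j, (-0.24-0.42j), -0.24+0.42j], [(0.79+0j), -0.26+0.40j, -0.26-0.40j]]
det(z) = -0.00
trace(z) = 0.09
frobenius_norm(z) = 0.29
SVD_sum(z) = [[-0.05, -0.24, -0.04], [0.02, 0.11, 0.02], [-0.01, -0.03, -0.00]] + [[0.03, -0.00, -0.01], [0.05, -0.01, -0.02], [-0.08, 0.01, 0.03]] + [[-0.00, 0.00, -0.01], [-0.01, 0.01, -0.03], [-0.01, 0.01, -0.02]]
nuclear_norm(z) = 0.42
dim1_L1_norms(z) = [0.32, 0.2, 0.1]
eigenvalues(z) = [(-0.07+0j), (0.08+0.11j), (0.08-0.11j)]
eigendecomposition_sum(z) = [[-0.02+0.00j, -0.04+0.00j, -0.04-0.00j], [0.00-0.00j, 0.00-0.00j, 0.00+0.00j], [(-0.03+0j), (-0.05+0j), (-0.05-0j)]] + [[0.05j,  -0.10+0.03j,  (-0.01-0.04j)], [0.03-0.02j,  (0.05+0.05j),  -0.02+0.02j], [(-0.03-0.02j),  (0.02-0.07j),  (0.02+0.01j)]] + [[-0.05j, -0.10-0.03j, -0.01+0.04j], [0.03+0.02j, 0.05-0.05j, -0.02-0.02j], [(-0.03+0.02j), (0.02+0.07j), 0.02-0.01j]]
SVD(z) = [[-0.9, -0.32, 0.29],[0.42, -0.5, 0.76],[-0.1, 0.80, 0.59]] @ diag([0.271993429573231, 0.10285806333613537, 0.0428928091377953]) @ [[0.19, 0.97, 0.15],[-0.93, 0.13, 0.33],[-0.3, 0.21, -0.93]]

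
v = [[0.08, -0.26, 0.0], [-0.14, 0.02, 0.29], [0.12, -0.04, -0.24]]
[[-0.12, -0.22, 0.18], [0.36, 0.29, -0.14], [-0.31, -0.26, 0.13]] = v@[[-0.80,  -0.36,  -0.09], [0.21,  0.72,  -0.72], [0.85,  0.77,  -0.46]]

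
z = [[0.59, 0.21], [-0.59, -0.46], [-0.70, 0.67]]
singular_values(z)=[1.09, 0.83]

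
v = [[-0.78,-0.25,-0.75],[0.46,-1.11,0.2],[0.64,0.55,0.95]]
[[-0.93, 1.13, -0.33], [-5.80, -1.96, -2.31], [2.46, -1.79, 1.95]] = v @ [[-0.27, 2.32, -3.53], [5.08, 1.91, 1.28], [-0.17, -4.55, 3.69]]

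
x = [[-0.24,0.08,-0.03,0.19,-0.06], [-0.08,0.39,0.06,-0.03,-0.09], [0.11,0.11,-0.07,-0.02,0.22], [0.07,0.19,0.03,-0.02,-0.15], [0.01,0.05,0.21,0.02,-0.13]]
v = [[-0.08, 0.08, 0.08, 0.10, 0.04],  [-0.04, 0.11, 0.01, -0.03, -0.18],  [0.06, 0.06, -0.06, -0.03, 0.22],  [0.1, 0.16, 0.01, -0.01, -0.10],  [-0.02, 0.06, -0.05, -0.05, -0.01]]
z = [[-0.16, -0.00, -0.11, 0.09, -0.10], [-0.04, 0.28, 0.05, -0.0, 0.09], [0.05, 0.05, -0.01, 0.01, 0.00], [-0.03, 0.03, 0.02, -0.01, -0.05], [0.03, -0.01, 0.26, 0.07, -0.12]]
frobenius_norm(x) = 0.69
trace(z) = -0.02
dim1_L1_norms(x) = [0.6, 0.65, 0.53, 0.46, 0.42]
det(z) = 0.00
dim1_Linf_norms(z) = [0.16, 0.28, 0.05, 0.05, 0.26]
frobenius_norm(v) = 0.44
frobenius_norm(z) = 0.49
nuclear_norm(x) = 1.36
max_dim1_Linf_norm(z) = 0.28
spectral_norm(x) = 0.50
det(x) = 0.00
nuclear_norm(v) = 0.83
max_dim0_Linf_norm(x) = 0.39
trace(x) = -0.07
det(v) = -0.00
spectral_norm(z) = 0.31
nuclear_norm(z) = 0.94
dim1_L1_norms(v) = [0.38, 0.37, 0.43, 0.38, 0.19]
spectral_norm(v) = 0.32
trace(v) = -0.05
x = z + v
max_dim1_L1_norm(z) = 0.49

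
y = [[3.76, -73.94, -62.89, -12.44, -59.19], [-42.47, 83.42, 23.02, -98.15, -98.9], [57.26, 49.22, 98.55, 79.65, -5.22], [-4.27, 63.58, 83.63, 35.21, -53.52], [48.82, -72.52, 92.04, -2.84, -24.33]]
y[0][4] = -59.19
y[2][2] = 98.55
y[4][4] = -24.33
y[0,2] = -62.89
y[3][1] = 63.58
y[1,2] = 23.02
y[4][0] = 48.82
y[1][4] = -98.9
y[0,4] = -59.19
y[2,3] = 79.65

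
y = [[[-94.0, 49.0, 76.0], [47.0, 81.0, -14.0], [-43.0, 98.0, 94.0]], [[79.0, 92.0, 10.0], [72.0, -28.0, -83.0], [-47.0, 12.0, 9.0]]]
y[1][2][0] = -47.0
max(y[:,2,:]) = 98.0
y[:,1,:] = [[47.0, 81.0, -14.0], [72.0, -28.0, -83.0]]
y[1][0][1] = 92.0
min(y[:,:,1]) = -28.0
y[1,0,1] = 92.0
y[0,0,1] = 49.0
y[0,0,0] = -94.0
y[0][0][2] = 76.0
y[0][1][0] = 47.0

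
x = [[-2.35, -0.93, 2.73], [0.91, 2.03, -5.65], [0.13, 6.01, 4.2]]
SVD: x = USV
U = [[0.3, -0.40, -0.87], [-0.55, 0.67, -0.5], [0.78, 0.62, -0.02]]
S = [7.99, 6.15, 1.65]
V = [[-0.14,0.41,0.9], [0.27,0.89,-0.37], [0.95,-0.19,0.23]]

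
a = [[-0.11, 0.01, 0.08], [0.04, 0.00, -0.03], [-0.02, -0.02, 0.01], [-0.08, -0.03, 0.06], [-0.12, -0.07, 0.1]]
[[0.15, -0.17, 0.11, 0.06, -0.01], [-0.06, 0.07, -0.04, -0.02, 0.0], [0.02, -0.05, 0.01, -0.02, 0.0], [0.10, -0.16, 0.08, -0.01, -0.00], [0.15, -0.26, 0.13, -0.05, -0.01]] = a @ [[-0.80,1.89,-0.04,-0.54,-0.31], [0.41,1.01,0.07,1.42,-0.08], [0.78,0.34,1.32,-0.13,-0.50]]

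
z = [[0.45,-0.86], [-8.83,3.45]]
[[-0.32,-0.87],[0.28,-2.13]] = z @ [[0.14,0.80], [0.44,1.43]]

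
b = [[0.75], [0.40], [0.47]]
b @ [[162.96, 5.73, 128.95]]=[[122.22,4.30,96.71], [65.18,2.29,51.58], [76.59,2.69,60.61]]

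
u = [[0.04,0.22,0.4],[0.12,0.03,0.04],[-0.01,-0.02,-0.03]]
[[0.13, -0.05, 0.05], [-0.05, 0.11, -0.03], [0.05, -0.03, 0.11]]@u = [[-0.00, 0.03, 0.05], [0.01, -0.01, -0.01], [-0.0, 0.01, 0.02]]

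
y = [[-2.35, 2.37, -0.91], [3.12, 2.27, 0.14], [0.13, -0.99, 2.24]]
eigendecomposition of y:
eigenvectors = [[0.88, -0.38, -0.07], [-0.47, -0.78, 0.25], [-0.1, 0.5, 0.97]]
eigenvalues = [-3.52, 3.7, 1.98]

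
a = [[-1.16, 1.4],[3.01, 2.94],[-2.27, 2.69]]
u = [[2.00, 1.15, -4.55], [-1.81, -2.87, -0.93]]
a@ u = [[-4.85, -5.35, 3.98], [0.70, -4.98, -16.43], [-9.41, -10.33, 7.83]]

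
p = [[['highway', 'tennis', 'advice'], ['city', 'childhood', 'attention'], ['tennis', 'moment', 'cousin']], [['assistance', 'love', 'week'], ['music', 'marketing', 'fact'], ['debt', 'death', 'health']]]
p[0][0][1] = 'tennis'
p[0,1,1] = 'childhood'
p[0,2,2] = 'cousin'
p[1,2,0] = 'debt'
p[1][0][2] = 'week'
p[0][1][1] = 'childhood'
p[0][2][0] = 'tennis'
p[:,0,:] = [['highway', 'tennis', 'advice'], ['assistance', 'love', 'week']]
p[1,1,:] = ['music', 'marketing', 'fact']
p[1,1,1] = 'marketing'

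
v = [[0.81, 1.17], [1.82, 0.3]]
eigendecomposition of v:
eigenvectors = [[0.69,-0.56], [0.72,0.83]]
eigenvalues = [2.04, -0.93]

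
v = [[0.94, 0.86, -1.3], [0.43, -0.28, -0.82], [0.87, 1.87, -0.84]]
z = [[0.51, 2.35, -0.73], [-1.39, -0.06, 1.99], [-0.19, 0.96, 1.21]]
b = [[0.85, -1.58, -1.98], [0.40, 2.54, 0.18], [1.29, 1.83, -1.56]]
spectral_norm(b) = 3.56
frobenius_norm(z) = 3.83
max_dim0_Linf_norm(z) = 2.35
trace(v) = -0.18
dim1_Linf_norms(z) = [2.35, 1.99, 1.21]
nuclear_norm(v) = 3.94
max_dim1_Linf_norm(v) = 1.87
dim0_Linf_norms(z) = [1.39, 2.35, 1.99]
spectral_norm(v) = 2.82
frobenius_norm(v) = 3.03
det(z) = 3.04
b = z @ v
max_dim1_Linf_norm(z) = 2.35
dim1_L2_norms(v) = [1.82, 0.97, 2.23]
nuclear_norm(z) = 5.78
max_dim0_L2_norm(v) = 2.08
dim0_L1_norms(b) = [2.54, 5.95, 3.72]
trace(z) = 1.66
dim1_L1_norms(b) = [4.41, 3.12, 4.68]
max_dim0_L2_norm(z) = 2.54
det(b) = 0.04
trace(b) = 1.83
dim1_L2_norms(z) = [2.51, 2.43, 1.56]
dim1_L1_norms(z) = [3.59, 3.44, 2.36]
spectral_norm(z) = 2.93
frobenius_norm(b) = 4.61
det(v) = -0.00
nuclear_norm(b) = 6.49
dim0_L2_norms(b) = [1.6, 3.51, 2.53]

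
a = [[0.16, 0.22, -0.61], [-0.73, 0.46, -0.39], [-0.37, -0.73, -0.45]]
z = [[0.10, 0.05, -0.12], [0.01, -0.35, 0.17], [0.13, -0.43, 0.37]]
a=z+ [[0.06,  0.17,  -0.49], [-0.74,  0.81,  -0.56], [-0.5,  -0.30,  -0.82]]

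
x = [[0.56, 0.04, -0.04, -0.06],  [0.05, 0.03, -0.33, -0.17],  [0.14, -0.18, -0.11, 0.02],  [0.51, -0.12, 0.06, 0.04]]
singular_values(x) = [0.78, 0.39, 0.22, 0.01]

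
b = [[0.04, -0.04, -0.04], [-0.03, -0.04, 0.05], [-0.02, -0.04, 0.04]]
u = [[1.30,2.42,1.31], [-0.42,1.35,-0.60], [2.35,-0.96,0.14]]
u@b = [[-0.05, -0.20, 0.12],  [-0.05, -0.01, 0.06],  [0.12, -0.06, -0.14]]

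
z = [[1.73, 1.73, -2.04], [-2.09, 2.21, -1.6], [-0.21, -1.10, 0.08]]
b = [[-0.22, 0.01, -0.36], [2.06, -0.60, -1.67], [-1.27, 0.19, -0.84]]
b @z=[[-0.33, 0.04, 0.40], [5.17, 4.07, -3.38], [-2.42, -0.85, 2.22]]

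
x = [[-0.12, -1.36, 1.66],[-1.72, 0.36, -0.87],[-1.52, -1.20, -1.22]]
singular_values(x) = [2.88, 2.14, 0.9]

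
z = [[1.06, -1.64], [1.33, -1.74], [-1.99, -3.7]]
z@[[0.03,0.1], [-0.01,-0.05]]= [[0.05, 0.19], [0.06, 0.22], [-0.02, -0.01]]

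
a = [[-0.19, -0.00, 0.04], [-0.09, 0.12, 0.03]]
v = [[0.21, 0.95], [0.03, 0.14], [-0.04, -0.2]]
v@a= [[-0.13, 0.11, 0.04], [-0.02, 0.02, 0.01], [0.03, -0.02, -0.01]]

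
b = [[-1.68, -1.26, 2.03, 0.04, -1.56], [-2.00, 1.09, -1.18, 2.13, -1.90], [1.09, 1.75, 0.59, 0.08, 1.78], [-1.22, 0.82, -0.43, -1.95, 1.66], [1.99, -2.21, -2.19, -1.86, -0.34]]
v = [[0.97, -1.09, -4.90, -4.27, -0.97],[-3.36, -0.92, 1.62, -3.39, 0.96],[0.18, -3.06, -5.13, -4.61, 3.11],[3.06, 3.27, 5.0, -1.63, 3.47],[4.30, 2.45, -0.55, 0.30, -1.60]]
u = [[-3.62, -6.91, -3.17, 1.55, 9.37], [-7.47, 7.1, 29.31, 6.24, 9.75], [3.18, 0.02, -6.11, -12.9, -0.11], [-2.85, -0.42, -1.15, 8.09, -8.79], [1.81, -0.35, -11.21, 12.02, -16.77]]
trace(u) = -11.31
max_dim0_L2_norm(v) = 8.85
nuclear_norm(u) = 78.36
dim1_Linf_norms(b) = [2.03, 2.13, 1.78, 1.95, 2.21]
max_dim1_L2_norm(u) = 33.16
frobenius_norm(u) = 46.71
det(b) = -41.07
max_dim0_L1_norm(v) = 17.2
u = b @ v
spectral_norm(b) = 5.09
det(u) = 6159.71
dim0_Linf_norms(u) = [7.47, 7.1, 29.31, 12.9, 16.77]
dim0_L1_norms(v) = [11.87, 10.79, 17.2, 14.2, 10.11]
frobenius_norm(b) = 7.72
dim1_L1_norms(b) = [6.57, 8.3, 5.29, 6.08, 8.59]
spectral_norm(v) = 10.86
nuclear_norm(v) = 28.09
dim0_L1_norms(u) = [18.93, 14.8, 50.95, 40.8, 44.79]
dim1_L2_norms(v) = [6.73, 5.21, 8.16, 7.73, 5.24]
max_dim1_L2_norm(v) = 8.16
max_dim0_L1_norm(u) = 50.95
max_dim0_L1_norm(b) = 7.98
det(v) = -145.78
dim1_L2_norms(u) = [12.69, 33.16, 14.62, 12.34, 23.55]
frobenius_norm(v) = 15.04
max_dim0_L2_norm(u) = 32.15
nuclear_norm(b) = 15.18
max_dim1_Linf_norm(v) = 5.13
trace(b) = -2.29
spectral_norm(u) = 37.36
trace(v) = -8.31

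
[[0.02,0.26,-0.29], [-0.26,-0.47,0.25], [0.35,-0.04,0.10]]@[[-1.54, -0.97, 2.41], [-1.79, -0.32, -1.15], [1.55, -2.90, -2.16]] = [[-0.95,0.74,0.38], [1.63,-0.32,-0.63], [-0.31,-0.62,0.67]]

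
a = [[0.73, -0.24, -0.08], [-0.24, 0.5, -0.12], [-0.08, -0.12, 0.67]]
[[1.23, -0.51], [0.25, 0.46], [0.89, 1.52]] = a@ [[2.65, 0.11],[2.26, 1.59],[2.05, 2.57]]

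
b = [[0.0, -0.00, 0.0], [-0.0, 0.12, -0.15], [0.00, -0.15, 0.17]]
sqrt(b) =[[0j, 0.00+0.00j, 0j], [0.00+0.00j, 0.23+0.05j, -0.27+0.04j], [0j, -0.27+0.04j, 0.32+0.04j]]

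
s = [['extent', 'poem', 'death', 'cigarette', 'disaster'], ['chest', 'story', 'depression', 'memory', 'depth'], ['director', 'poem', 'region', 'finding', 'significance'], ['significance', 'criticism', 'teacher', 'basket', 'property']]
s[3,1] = 'criticism'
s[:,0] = ['extent', 'chest', 'director', 'significance']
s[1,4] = 'depth'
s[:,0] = ['extent', 'chest', 'director', 'significance']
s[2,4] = 'significance'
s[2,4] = 'significance'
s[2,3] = 'finding'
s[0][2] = 'death'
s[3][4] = 'property'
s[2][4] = 'significance'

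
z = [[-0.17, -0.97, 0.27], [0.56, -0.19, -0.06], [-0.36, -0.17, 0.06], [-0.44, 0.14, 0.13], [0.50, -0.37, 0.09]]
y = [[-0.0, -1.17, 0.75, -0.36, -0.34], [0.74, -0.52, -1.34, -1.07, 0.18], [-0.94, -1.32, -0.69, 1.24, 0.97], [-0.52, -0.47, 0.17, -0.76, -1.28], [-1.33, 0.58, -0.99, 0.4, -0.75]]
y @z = [[-0.94, 0.17, 0.04], [0.63, -0.61, 0.03], [-0.39, 1.09, 0.03], [-0.54, 0.93, -0.32], [0.36, 1.68, -0.47]]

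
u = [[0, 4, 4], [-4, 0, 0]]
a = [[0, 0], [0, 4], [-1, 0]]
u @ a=[[-4, 16], [0, 0]]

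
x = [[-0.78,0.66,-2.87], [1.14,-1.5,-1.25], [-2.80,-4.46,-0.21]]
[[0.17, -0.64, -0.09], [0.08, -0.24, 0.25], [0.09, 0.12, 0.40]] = x @ [[-0.01, -0.01, 0.05],  [-0.01, -0.03, -0.12],  [-0.06, 0.22, -0.01]]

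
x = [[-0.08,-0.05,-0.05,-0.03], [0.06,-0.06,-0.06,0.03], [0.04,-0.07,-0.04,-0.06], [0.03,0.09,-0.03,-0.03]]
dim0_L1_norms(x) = [0.21, 0.27, 0.18, 0.15]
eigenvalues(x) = [(0.06+0j), (-0.09+0.08j), (-0.09-0.08j), (-0.1+0j)]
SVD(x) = [[0.44, -0.67, -0.44, 0.4], [0.52, 0.55, 0.23, 0.61], [0.6, 0.28, -0.39, -0.63], [-0.40, 0.41, -0.77, 0.27]] @ diag([0.14950829336109844, 0.11424183615133364, 0.08916945284854627, 0.05607924542747028]) @ [[0.05,  -0.89,  -0.44,  -0.15], [0.97,  0.15,  -0.2,  0.06], [0.12,  -0.38,  0.53,  0.75], [-0.23,  0.23,  -0.7,  0.64]]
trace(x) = -0.21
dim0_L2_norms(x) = [0.11, 0.14, 0.09, 0.08]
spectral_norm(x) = 0.15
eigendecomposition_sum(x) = [[-0.00+0.00j, -0.00+0.00j, 0.00+0.00j, -0.00+0.00j],[0.01+0.00j, (0.02+0j), -0.02+0.00j, 0.02-0.00j],[(-0.01+0j), -0.03+0.00j, (0.03+0j), -0.02+0.00j],[0.01+0.00j, 0.03+0.00j, (-0.02+0j), 0.02-0.00j]] + [[(-0.04+0.04j), -0.03-0.02j, -0.03-0.03j, -0.01-0.02j], [0.01+0.03j, -0.02+0.01j, (-0.03+0j), (-0.01+0j)], [0.03+0.04j, -0.02+0.02j, (-0.03+0.01j), -0.01+0.01j], [0.03-0.01j, (0.01+0.02j), 0.03j, 0.00+0.01j]] + [[(-0.04-0.04j), (-0.03+0.02j), (-0.03+0.03j), -0.01+0.02j], [0.01-0.03j, -0.02-0.01j, (-0.03-0j), (-0.01-0j)], [(0.03-0.04j), (-0.02-0.02j), (-0.03-0.01j), (-0.01-0.01j)], [(0.03+0.01j), 0.01-0.02j, -0.03j, -0.01j]] + [[(-0-0j),  0j,  (-0+0j),  (-0+0j)],[(0.03+0j),  -0.04-0.00j,  (0.01-0j),  0.04-0.00j],[-0.01-0.00j,  (0.01+0j),  (-0+0j),  -0.01+0.00j],[(-0.04-0j),  (0.05+0j),  (-0.02+0j),  (-0.06+0j)]]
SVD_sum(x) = [[0.00, -0.06, -0.03, -0.01],  [0.00, -0.07, -0.03, -0.01],  [0.00, -0.08, -0.04, -0.01],  [-0.00, 0.05, 0.03, 0.01]] + [[-0.07, -0.01, 0.02, -0.00],[0.06, 0.01, -0.01, 0.0],[0.03, 0.00, -0.01, 0.0],[0.04, 0.01, -0.01, 0.0]] + [[-0.0, 0.01, -0.02, -0.03], [0.00, -0.01, 0.01, 0.02], [-0.00, 0.01, -0.02, -0.03], [-0.01, 0.03, -0.04, -0.05]] + [[-0.01, 0.01, -0.02, 0.01], [-0.01, 0.01, -0.02, 0.02], [0.01, -0.01, 0.02, -0.02], [-0.0, 0.0, -0.01, 0.01]]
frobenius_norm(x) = 0.22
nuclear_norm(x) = 0.41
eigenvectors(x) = [[(-0.05+0j), (-0.64+0j), (-0.64-0j), 0.05+0.00j],[0.44+0.00j, -0.20+0.35j, -0.20-0.35j, (-0.58+0j)],[-0.66+0.00j, (-0.13+0.51j), (-0.13-0.51j), (0.11+0j)],[0.61+0.00j, 0.35+0.17j, 0.35-0.17j, (0.81+0j)]]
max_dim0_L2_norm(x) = 0.14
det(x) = -0.00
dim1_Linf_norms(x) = [0.08, 0.06, 0.07, 0.09]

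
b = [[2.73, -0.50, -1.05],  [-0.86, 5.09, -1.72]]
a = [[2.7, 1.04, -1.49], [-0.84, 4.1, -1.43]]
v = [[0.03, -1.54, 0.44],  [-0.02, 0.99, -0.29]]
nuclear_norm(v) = 1.91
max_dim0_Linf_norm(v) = 1.54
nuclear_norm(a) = 7.60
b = v + a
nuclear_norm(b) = 8.37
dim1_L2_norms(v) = [1.6, 1.03]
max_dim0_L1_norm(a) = 5.14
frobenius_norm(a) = 5.49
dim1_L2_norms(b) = [2.97, 5.44]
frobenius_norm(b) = 6.20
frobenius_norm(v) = 1.91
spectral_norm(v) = 1.91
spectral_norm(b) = 5.48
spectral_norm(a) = 4.60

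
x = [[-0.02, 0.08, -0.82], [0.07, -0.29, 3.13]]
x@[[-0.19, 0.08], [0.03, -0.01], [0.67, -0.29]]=[[-0.54, 0.24],[2.08, -0.9]]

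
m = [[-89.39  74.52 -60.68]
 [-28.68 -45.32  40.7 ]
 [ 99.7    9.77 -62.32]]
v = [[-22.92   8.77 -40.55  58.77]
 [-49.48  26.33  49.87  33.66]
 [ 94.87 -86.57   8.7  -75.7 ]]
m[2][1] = 9.77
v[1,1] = 26.33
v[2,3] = -75.7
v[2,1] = -86.57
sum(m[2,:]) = 47.15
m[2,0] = 99.7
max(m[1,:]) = 40.7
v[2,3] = -75.7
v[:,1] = [8.77, 26.33, -86.57]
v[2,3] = -75.7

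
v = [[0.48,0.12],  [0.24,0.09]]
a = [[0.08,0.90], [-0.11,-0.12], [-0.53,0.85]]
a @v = [[0.25, 0.09], [-0.08, -0.02], [-0.05, 0.01]]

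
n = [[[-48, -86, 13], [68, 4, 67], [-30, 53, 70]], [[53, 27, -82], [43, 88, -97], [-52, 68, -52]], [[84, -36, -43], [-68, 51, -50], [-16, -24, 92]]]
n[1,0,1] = 27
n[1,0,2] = -82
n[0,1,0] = 68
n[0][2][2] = 70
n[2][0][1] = -36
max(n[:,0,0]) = 84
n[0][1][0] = 68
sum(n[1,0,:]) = -2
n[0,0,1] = -86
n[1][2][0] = -52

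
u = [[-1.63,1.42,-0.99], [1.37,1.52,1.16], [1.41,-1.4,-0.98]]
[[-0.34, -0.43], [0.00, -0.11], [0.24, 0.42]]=u @ [[0.09,  0.12], [-0.11,  -0.17], [0.04,  -0.01]]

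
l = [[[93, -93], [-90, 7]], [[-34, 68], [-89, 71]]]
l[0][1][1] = 7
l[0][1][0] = -90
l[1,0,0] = -34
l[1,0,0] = -34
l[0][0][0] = 93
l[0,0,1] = -93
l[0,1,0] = -90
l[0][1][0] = -90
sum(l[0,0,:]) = 0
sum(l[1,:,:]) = 16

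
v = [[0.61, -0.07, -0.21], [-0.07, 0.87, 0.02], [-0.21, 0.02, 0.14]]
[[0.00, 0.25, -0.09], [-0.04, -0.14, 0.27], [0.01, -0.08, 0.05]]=v@[[0.08, 0.42, 0.0], [-0.05, -0.13, 0.3], [0.23, 0.06, 0.34]]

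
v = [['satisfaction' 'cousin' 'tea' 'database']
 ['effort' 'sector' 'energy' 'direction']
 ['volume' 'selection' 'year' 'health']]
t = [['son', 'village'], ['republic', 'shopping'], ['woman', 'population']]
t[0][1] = 'village'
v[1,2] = 'energy'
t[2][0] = 'woman'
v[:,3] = ['database', 'direction', 'health']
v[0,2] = 'tea'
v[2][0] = 'volume'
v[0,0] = 'satisfaction'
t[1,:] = ['republic', 'shopping']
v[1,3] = 'direction'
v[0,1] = 'cousin'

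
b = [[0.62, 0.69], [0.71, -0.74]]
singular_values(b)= [1.04, 0.92]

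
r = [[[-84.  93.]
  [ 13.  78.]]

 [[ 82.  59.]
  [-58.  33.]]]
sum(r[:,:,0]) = -47.0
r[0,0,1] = 93.0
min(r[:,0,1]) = 59.0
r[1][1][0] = -58.0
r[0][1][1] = 78.0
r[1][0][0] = 82.0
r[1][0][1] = 59.0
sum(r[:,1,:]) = 66.0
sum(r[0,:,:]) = 100.0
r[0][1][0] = 13.0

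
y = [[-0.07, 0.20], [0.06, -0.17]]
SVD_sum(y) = [[-0.07, 0.2], [0.06, -0.17]] + [[0.0, 0.00],  [0.0, 0.0]]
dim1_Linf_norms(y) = [0.2, 0.17]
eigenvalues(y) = [0.0, -0.24]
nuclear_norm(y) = 0.28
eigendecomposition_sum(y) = [[0.00, 0.0], [0.00, 0.0]] + [[-0.07, 0.2], [0.06, -0.17]]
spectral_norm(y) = 0.28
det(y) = -0.00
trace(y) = -0.24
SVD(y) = [[-0.76, 0.65], [0.65, 0.76]] @ diag([0.2782083226663393, 0.00035944287734315024]) @ [[0.33, -0.94], [0.94, 0.33]]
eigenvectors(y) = [[0.94,-0.76], [0.33,0.65]]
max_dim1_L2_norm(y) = 0.21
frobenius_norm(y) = 0.28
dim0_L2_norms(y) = [0.09, 0.26]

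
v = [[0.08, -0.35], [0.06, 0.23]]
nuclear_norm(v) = 0.51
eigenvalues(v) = [(0.16+0.12j), (0.16-0.12j)]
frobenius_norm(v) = 0.43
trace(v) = 0.31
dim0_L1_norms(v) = [0.14, 0.58]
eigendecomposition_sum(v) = [[0.04+0.11j, -0.18+0.22j], [(0.03-0.04j), (0.12+0.02j)]] + [[0.04-0.11j,-0.18-0.22j],  [0.03+0.04j,(0.12-0.02j)]]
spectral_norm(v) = 0.42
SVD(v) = [[-0.85,0.53], [0.53,0.85]] @ diag([0.4202502226910729, 0.09375366834478288]) @ [[-0.08, 1.0], [1.00, 0.08]]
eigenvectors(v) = [[(0.92+0j),(0.92-0j)], [(-0.2-0.33j),(-0.2+0.33j)]]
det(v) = 0.04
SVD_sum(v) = [[0.03, -0.35], [-0.02, 0.22]] + [[0.05, 0.00], [0.08, 0.01]]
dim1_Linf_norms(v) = [0.35, 0.23]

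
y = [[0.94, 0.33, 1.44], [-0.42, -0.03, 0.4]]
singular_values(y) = [1.75, 0.57]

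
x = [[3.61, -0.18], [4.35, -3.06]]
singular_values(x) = [6.21, 1.65]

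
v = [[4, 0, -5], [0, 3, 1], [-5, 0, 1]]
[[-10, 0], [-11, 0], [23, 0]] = v @ [[-5, 0], [-3, 0], [-2, 0]]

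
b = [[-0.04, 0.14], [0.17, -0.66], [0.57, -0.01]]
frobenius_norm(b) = 0.90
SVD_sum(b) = [[-0.08,0.11], [0.36,-0.53], [0.18,-0.27]] + [[0.04, 0.03],[-0.19, -0.13],[0.39, 0.26]]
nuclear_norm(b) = 1.26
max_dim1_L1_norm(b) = 0.83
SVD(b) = [[0.19, -0.09], [-0.88, 0.44], [-0.45, -0.90]] @ diag([0.7338724782698531, 0.521661945744621]) @ [[-0.56, 0.83], [-0.83, -0.56]]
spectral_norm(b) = 0.73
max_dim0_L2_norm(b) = 0.67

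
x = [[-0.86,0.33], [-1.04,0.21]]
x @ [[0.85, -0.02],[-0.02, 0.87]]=[[-0.74, 0.3], [-0.89, 0.2]]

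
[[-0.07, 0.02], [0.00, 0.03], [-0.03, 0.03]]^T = [[-0.07,  0.0,  -0.03], [0.02,  0.03,  0.03]]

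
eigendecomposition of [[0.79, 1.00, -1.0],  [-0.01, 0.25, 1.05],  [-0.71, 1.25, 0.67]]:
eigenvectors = [[-0.25, 0.76, 0.61], [0.55, 0.53, -0.50], [0.79, 0.38, 0.62]]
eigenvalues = [1.76, 0.99, -1.04]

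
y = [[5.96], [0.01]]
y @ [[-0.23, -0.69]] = [[-1.37, -4.11], [-0.0, -0.01]]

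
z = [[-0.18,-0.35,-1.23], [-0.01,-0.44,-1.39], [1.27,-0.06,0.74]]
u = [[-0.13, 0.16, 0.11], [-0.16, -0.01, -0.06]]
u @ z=[[0.16, -0.03, 0.02], [-0.05, 0.06, 0.17]]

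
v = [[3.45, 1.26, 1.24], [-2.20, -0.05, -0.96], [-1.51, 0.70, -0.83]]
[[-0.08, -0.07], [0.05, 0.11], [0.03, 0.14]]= v@[[-0.03,-0.07],  [-0.0,0.1],  [0.02,0.04]]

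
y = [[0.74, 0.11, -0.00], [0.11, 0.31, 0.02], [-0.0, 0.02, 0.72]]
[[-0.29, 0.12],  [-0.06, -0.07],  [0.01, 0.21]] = y @ [[-0.38,0.21],[-0.05,-0.32],[0.01,0.30]]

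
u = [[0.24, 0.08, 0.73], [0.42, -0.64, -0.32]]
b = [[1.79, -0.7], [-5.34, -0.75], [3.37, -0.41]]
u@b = [[2.46, -0.53], [3.09, 0.32]]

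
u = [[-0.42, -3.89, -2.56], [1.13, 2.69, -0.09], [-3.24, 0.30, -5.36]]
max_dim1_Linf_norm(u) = 5.36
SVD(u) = [[-0.51, -0.66, 0.55], [0.19, 0.53, 0.82], [-0.84, 0.53, -0.15]] @ diag([6.957403929375751, 4.408507074084506, 1.3638166816892174]) @ [[0.45, 0.32, 0.83],  [-0.19, 0.95, -0.27],  [0.87, 0.03, -0.49]]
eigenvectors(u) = [[(0.36+0j), 0.80+0.00j, (0.8-0j)],[-0.03+0.00j, (-0.22-0.42j), -0.22+0.42j],[0.93+0.00j, -0.36+0.07j, -0.36-0.07j]]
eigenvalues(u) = [(-6.63+0j), (1.77+1.78j), (1.77-1.78j)]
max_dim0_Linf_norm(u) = 5.36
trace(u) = -3.09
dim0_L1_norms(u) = [4.79, 6.88, 8.01]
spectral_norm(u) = 6.96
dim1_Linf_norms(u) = [3.89, 2.69, 5.36]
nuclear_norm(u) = 12.73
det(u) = -41.83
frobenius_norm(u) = 8.35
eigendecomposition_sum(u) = [[(-1.07+0j),(-0.38+0j),(-2.18-0j)], [(0.1-0j),0.04-0.00j,0.21+0.00j], [(-2.75+0j),(-0.97+0j),(-5.6-0j)]] + [[0.32+1.16j, -1.76+1.65j, (-0.19-0.39j)], [0.51-0.48j, 1.33+0.46j, -0.15+0.20j], [(-0.25-0.49j), (0.63-0.89j), 0.12+0.16j]] + [[(0.32-1.16j), (-1.76-1.65j), -0.19+0.39j], [0.51+0.48j, (1.33-0.46j), (-0.15-0.2j)], [(-0.25+0.49j), (0.63+0.89j), (0.12-0.16j)]]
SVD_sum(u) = [[-1.61, -1.16, -2.98], [0.59, 0.42, 1.09], [-2.63, -1.89, -4.84]] + [[0.55, -2.76, 0.78], [-0.44, 2.23, -0.63], [-0.43, 2.19, -0.62]] + [[0.65, 0.03, -0.36], [0.98, 0.04, -0.55], [-0.18, -0.01, 0.1]]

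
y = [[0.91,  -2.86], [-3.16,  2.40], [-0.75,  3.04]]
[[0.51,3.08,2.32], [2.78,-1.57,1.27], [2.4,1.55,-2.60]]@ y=[[-11.01, 12.99], [6.54, -7.86], [-0.76, -11.05]]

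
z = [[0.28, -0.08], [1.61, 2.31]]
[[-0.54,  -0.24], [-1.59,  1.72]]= z @[[-1.76, -0.55], [0.54, 1.13]]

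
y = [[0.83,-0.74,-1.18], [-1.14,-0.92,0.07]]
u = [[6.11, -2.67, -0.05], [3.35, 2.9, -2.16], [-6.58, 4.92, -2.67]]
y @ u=[[10.36, -10.17, 4.71], [-10.51, 0.72, 1.86]]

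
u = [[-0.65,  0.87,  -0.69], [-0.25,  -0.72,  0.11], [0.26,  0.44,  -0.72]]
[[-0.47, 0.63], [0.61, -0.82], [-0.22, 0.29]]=u @ [[-0.13,0.17], [-0.84,1.13], [-0.26,0.35]]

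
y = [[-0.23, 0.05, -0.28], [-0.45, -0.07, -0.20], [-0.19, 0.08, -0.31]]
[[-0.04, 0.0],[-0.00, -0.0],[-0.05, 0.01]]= y @[[-0.1,-0.05], [0.01,0.19], [0.23,0.06]]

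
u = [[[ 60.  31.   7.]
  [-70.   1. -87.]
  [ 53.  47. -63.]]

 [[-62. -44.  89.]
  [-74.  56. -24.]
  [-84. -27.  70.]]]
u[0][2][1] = 47.0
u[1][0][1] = -44.0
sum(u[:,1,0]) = -144.0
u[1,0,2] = 89.0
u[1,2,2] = 70.0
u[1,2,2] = 70.0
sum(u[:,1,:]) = -198.0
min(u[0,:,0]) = -70.0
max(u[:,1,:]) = 56.0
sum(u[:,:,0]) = -177.0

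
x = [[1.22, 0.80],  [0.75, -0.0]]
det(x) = -0.600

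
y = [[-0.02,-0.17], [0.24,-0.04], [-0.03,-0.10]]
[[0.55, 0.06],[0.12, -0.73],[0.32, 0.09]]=y @ [[-0.05, -3.02], [-3.2, 0.03]]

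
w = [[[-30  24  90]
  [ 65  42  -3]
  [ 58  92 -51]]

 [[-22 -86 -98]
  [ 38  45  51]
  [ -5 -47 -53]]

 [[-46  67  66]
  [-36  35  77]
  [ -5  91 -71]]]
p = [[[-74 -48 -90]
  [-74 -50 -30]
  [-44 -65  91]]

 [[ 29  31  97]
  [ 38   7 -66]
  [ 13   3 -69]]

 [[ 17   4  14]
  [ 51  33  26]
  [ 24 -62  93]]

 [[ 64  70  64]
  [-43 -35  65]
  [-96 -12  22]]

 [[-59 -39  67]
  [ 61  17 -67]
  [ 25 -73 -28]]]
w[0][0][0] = -30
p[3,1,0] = -43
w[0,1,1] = 42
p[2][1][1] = 33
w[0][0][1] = 24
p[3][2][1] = -12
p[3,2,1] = -12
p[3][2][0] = -96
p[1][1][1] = 7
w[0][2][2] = -51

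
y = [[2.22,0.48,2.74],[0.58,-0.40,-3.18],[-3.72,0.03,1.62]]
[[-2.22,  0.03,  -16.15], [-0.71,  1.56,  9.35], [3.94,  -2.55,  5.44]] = y @[[-0.81, 0.33, -3.00], [-4.64, 3.57, 0.43], [0.66, -0.88, -3.54]]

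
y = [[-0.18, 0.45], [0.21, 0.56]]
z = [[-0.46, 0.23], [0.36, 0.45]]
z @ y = [[0.13,-0.08], [0.03,0.41]]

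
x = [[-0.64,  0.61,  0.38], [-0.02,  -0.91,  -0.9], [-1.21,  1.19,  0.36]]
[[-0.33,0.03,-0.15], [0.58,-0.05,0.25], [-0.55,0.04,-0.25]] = x @[[0.01, -0.00, 0.01], [-0.37, 0.03, -0.16], [-0.27, 0.02, -0.12]]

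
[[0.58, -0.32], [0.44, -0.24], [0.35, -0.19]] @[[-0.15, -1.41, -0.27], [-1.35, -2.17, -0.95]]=[[0.34, -0.12, 0.15], [0.26, -0.1, 0.11], [0.20, -0.08, 0.09]]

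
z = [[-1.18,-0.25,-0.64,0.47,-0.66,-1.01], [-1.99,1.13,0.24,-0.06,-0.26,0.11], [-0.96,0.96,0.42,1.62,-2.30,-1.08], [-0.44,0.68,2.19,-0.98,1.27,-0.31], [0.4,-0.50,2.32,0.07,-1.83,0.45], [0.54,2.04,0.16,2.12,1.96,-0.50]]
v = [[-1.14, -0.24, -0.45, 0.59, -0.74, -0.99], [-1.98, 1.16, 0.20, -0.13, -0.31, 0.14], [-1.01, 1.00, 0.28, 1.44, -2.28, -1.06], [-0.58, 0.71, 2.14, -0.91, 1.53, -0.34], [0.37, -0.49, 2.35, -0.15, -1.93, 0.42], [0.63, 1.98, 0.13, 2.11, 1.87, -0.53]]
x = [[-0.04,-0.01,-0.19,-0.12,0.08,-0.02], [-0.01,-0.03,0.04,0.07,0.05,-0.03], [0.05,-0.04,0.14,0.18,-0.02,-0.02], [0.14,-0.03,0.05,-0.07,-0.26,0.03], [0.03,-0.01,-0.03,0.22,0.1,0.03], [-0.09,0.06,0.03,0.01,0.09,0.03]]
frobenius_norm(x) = 0.55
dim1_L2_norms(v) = [1.85, 2.33, 3.24, 2.95, 3.13, 3.54]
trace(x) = 0.13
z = x + v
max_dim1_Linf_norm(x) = 0.26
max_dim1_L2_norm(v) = 3.54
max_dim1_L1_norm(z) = 7.34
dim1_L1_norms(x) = [0.46, 0.23, 0.45, 0.58, 0.42, 0.31]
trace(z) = -2.94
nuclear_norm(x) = 1.00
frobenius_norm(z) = 7.11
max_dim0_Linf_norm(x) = 0.26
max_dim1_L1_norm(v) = 7.25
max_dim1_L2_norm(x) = 0.31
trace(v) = -3.07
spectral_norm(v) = 4.17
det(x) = 0.00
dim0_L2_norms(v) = [2.67, 2.66, 3.23, 2.78, 3.92, 1.64]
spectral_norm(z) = 4.10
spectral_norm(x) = 0.37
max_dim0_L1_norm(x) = 0.67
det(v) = -64.94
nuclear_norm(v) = 15.37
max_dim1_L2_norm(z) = 3.61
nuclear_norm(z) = 15.39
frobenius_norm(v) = 7.10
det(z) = -67.25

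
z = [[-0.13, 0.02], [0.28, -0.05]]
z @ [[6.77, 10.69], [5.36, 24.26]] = [[-0.77, -0.9],[1.63, 1.78]]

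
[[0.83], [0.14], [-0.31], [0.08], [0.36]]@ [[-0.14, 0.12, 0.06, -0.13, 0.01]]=[[-0.12,0.10,0.05,-0.11,0.01], [-0.02,0.02,0.01,-0.02,0.00], [0.04,-0.04,-0.02,0.04,-0.00], [-0.01,0.01,0.00,-0.01,0.00], [-0.05,0.04,0.02,-0.05,0.0]]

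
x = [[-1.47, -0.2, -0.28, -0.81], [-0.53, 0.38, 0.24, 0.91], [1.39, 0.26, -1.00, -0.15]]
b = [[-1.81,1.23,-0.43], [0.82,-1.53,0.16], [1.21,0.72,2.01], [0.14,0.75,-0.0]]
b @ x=[[1.41, 0.72, 1.23, 2.65], [-0.17, -0.7, -0.76, -2.08], [0.63, 0.55, -2.18, -0.63], [-0.60, 0.26, 0.14, 0.57]]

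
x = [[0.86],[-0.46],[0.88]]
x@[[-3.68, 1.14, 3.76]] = [[-3.16, 0.98, 3.23], [1.69, -0.52, -1.73], [-3.24, 1.0, 3.31]]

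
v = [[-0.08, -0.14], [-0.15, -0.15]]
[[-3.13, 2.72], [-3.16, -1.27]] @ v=[[-0.16,0.03], [0.44,0.63]]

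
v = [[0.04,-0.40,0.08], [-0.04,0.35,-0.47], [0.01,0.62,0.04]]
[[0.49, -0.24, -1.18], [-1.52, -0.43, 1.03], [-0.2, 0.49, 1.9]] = v @ [[1.62,-2.09,0.92], [-0.52,0.72,3.05], [2.70,1.63,0.00]]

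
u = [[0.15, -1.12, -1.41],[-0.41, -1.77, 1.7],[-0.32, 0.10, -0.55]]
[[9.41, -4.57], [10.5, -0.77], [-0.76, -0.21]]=u@[[1.60, -1.17], [-7.12, 2.1], [-0.85, 1.45]]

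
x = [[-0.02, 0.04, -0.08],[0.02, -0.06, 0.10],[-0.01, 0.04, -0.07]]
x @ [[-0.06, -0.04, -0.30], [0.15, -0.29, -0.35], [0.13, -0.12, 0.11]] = [[-0.00, -0.0, -0.02], [0.00, 0.0, 0.03], [-0.00, -0.0, -0.02]]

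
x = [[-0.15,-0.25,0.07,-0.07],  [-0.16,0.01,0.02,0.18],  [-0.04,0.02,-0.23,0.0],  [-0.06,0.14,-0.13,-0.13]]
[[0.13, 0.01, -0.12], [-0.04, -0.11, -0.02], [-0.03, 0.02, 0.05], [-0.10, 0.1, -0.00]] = x@[[0.22, 0.03, 0.36], [-0.62, 0.09, 0.12], [0.04, -0.09, -0.25], [-0.02, -0.58, 0.24]]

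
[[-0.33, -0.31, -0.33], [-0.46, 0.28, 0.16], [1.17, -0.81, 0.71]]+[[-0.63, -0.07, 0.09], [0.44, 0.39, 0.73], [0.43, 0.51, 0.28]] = [[-0.96, -0.38, -0.24], [-0.02, 0.67, 0.89], [1.6, -0.30, 0.99]]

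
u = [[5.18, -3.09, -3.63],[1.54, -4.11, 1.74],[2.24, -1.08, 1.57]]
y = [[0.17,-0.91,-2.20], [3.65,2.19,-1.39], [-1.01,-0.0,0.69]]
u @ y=[[-6.73, -11.48, -9.61], [-16.5, -10.40, 3.53], [-5.15, -4.4, -2.34]]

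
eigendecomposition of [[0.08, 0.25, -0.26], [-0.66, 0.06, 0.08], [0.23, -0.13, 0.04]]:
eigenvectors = [[(0.08+0.54j), 0.08-0.54j, (0.17+0j)], [(-0.76+0j), (-0.76-0j), 0.67+0.00j], [(0.28-0.21j), 0.28+0.21j, (0.72+0j)]]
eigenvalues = [(0.1+0.49j), (0.1-0.49j), (-0.03+0j)]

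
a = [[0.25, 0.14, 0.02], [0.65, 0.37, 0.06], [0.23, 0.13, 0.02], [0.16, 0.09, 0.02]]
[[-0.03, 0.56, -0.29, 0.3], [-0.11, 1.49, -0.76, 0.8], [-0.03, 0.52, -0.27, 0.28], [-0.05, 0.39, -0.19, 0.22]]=a@ [[0.17, 1.20, -1.88, 1.46], [0.16, 1.16, 1.36, -1.09], [-4.6, 4.66, -0.62, 4.29]]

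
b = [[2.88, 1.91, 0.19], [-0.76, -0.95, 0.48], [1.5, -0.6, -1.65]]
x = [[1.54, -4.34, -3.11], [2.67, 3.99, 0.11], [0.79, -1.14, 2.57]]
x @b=[[3.07, 8.93, 3.34], [4.82, 1.24, 2.24], [7.0, 1.05, -4.64]]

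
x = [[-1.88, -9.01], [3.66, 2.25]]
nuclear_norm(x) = 12.68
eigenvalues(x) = [(0.19+5.36j), (0.19-5.36j)]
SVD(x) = [[0.94, -0.34],[-0.34, -0.94]] @ diag([9.717027543204692, 2.9583738311108383]) @ [[-0.31, -0.95], [-0.95, 0.31]]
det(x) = 28.75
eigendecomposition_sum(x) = [[(-0.94+2.71j),(-4.5+0.16j)], [1.83-0.06j,1.12+2.64j]] + [[(-0.94-2.71j), -4.50-0.16j], [1.83+0.06j, (1.12-2.64j)]]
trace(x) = 0.37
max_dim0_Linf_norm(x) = 9.01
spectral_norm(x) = 9.72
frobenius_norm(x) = 10.16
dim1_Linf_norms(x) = [9.01, 3.66]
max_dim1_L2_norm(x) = 9.2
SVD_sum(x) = [[-2.83, -8.7], [1.01, 3.11]] + [[0.95, -0.31], [2.65, -0.86]]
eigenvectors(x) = [[(0.84+0j), 0.84-0.00j], [(-0.19-0.5j), (-0.19+0.5j)]]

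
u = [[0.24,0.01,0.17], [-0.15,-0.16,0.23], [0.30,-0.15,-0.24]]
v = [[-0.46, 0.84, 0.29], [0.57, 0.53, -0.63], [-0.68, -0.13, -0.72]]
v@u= [[-0.15, -0.18, 0.05], [-0.13, 0.02, 0.37], [-0.36, 0.12, 0.03]]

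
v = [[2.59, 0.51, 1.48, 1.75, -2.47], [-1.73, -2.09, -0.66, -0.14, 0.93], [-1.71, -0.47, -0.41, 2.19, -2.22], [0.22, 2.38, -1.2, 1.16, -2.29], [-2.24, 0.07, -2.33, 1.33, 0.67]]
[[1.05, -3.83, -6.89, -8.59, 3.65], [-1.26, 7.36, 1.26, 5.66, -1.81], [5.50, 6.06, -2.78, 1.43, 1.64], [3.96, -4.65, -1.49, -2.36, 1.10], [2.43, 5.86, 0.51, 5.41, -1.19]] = v@[[-1.81, -1.68, -1.34, -1.75, 0.01],[1.41, -2.03, 0.72, -0.76, 0.43],[1.22, 0.07, 0.1, -1.10, 1.03],[1.1, 1.55, -1.87, -0.87, 0.95],[-0.52, 0.51, 0.27, 0.21, -0.09]]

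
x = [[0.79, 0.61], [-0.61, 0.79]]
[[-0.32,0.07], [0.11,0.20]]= x @ [[-0.32, -0.07],[-0.11, 0.20]]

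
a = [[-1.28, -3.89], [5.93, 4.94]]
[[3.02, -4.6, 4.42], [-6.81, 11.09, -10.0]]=a@ [[-0.69, 1.22, -1.02],[-0.55, 0.78, -0.80]]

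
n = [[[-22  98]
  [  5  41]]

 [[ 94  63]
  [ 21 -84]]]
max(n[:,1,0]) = 21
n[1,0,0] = 94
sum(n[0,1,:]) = 46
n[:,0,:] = [[-22, 98], [94, 63]]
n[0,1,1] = 41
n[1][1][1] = -84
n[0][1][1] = 41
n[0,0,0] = -22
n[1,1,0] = 21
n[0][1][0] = 5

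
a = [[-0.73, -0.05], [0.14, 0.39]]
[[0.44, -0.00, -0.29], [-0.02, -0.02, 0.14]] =a @ [[-0.61,0.01,0.38], [0.17,-0.06,0.21]]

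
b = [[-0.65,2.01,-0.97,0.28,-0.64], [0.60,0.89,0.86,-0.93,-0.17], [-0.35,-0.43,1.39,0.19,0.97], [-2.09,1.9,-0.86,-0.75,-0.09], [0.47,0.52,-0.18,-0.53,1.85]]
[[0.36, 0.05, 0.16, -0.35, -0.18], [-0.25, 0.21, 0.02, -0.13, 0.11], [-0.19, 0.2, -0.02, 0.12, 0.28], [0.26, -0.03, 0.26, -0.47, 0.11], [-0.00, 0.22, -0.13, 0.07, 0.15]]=b@ [[-0.05,  0.06,  -0.09,  0.08,  -0.09], [0.07,  0.13,  0.04,  -0.13,  -0.02], [-0.16,  0.13,  0.02,  0.01,  0.12], [0.15,  0.04,  -0.01,  0.06,  -0.10], [0.02,  0.09,  -0.06,  0.07,  0.09]]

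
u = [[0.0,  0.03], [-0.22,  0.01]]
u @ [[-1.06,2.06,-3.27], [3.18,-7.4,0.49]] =[[0.1, -0.22, 0.01], [0.26, -0.53, 0.72]]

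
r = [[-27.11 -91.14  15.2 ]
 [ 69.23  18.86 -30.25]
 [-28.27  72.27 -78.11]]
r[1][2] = -30.25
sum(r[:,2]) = -93.16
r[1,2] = -30.25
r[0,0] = -27.11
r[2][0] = -28.27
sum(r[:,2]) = -93.16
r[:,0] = [-27.11, 69.23, -28.27]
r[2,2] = -78.11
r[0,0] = -27.11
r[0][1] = -91.14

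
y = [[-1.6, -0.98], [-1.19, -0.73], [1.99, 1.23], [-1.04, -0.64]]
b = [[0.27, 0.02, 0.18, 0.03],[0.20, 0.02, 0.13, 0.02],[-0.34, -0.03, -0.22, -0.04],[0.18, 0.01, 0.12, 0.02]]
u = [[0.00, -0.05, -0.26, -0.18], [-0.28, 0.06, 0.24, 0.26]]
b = y @ u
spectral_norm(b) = 0.61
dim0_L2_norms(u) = [0.28, 0.08, 0.35, 0.32]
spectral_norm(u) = 0.53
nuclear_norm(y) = 3.53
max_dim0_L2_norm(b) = 0.51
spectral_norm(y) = 3.53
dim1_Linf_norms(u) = [0.26, 0.28]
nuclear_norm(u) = 0.70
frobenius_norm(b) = 0.61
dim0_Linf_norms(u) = [0.28, 0.06, 0.26, 0.26]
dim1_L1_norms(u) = [0.49, 0.84]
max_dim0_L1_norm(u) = 0.5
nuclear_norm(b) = 0.63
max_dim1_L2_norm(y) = 2.34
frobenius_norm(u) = 0.56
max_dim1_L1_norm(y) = 3.22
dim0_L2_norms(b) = [0.51, 0.04, 0.33, 0.06]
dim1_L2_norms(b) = [0.33, 0.24, 0.41, 0.22]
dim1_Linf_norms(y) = [1.6, 1.19, 1.99, 1.04]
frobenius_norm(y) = 3.53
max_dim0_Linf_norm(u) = 0.28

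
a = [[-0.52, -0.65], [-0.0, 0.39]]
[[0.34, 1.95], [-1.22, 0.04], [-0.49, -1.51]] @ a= [[-0.18,0.54], [0.63,0.81], [0.25,-0.27]]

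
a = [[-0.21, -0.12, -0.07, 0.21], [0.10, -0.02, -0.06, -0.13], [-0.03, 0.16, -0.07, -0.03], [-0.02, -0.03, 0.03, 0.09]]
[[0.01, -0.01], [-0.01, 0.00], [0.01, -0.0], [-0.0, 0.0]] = a @ [[-0.08, 0.03],[0.04, -0.01],[-0.03, 0.01],[-0.01, 0.0]]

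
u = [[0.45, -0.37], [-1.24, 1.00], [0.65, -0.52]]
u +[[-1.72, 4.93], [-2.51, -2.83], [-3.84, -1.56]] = [[-1.27, 4.56], [-3.75, -1.83], [-3.19, -2.08]]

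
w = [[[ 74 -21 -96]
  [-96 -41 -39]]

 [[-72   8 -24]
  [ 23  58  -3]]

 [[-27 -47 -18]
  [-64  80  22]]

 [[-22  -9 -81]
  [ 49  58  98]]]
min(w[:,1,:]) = -96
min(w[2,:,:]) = -64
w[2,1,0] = -64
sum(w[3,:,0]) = 27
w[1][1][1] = 58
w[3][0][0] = -22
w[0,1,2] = -39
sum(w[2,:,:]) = -54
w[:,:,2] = [[-96, -39], [-24, -3], [-18, 22], [-81, 98]]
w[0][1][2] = -39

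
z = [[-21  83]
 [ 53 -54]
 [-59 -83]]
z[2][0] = -59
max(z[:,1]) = 83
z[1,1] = -54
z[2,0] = -59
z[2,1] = -83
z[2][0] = -59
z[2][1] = -83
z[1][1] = -54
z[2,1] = -83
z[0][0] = -21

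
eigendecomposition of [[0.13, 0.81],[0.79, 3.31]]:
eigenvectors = [[-0.97, -0.23], [0.23, -0.97]]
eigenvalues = [-0.06, 3.5]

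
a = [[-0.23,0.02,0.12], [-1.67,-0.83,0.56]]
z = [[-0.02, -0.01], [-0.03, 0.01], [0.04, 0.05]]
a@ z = [[0.01, 0.01], [0.08, 0.04]]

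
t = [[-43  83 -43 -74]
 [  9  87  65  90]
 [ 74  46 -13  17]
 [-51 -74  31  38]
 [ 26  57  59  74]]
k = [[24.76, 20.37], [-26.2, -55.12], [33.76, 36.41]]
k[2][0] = 33.76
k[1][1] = -55.12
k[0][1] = 20.37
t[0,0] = -43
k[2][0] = 33.76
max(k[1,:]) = -26.2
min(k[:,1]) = -55.12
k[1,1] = -55.12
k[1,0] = -26.2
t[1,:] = [9, 87, 65, 90]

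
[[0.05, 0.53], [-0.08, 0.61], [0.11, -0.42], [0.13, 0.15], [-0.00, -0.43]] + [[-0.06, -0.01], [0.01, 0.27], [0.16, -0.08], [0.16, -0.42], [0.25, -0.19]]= [[-0.01, 0.52], [-0.07, 0.88], [0.27, -0.5], [0.29, -0.27], [0.25, -0.62]]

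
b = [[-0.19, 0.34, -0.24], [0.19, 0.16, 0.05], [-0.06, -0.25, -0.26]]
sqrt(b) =[[-0.1, -0.11, -1.36], [0.27, 0.58, 0.51], [0.13, -0.29, 0.24]]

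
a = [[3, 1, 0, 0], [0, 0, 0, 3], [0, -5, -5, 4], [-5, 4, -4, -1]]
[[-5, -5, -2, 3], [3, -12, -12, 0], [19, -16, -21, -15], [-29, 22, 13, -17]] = a @ [[0, -2, -1, 1], [-5, 1, 1, 0], [2, -1, 0, 3], [1, -4, -4, 0]]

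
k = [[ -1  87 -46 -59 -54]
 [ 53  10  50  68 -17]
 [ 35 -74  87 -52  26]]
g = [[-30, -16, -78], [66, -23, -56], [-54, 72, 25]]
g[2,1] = 72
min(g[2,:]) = -54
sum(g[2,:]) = 43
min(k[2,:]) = -74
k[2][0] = 35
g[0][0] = -30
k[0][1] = 87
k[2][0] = 35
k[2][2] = 87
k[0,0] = -1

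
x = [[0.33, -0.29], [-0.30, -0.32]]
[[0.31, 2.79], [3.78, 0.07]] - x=[[-0.02, 3.08], [4.08, 0.39]]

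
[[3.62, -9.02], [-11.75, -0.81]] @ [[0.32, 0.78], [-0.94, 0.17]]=[[9.64, 1.29], [-3.00, -9.3]]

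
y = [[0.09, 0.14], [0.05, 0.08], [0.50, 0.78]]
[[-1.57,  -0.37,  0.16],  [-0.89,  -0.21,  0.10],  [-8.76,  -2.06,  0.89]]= y @ [[-4.61, 0.53, -3.23], [-8.27, -2.98, 3.21]]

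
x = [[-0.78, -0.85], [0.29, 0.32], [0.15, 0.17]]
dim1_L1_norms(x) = [1.63, 0.61, 0.32]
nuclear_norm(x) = 1.26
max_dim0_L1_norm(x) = 1.34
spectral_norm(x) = 1.25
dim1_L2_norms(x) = [1.15, 0.43, 0.23]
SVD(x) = [[-0.92, -0.33], [0.34, -0.43], [0.18, -0.84]] @ diag([1.2525079708850277, 0.004876768342890557]) @ [[0.68, 0.74], [0.74, -0.68]]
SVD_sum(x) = [[-0.78, -0.85], [0.29, 0.32], [0.15, 0.17]] + [[-0.00, 0.0],  [-0.00, 0.0],  [-0.0, 0.0]]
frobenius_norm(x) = 1.25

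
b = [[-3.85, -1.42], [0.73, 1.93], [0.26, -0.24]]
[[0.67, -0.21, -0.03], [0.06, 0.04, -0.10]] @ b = [[-2.74,-1.35], [-0.23,0.02]]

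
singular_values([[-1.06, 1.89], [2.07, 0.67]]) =[2.38, 1.95]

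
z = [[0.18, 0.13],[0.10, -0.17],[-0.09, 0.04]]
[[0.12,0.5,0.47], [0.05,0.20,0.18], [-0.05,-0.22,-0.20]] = z@[[0.62, 2.54, 2.38],[0.08, 0.34, 0.32]]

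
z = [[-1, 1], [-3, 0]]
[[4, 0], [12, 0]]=z @ [[-4, 0], [0, 0]]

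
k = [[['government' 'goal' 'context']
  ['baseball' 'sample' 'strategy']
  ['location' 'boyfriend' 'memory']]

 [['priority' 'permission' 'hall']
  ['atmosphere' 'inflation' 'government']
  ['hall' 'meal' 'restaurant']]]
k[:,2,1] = ['boyfriend', 'meal']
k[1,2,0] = 'hall'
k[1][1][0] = 'atmosphere'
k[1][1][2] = 'government'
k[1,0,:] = ['priority', 'permission', 'hall']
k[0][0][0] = 'government'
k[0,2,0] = 'location'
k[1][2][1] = 'meal'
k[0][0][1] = 'goal'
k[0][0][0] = 'government'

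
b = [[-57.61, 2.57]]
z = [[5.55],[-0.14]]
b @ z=[[-320.1]]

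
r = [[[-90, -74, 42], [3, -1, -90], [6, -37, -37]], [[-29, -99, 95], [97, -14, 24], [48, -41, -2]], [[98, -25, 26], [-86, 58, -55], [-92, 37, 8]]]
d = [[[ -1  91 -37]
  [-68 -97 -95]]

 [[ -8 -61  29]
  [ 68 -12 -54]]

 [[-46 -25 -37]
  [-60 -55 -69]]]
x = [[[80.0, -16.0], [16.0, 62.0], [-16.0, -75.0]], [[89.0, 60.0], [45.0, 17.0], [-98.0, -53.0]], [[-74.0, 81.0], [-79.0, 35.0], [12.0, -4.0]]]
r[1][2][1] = -41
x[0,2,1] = -75.0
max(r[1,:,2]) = 95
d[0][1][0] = -68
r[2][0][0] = 98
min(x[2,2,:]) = -4.0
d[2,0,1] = -25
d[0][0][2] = -37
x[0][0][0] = 80.0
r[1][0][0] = -29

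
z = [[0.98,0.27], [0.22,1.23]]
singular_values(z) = [1.38, 0.83]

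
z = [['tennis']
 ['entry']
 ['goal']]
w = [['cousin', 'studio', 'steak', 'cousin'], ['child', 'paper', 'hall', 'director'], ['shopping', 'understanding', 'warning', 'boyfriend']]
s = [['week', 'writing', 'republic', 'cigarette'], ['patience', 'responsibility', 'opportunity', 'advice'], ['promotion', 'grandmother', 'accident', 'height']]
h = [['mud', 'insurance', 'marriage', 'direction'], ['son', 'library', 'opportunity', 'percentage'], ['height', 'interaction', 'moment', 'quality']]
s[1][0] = 'patience'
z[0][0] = 'tennis'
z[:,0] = ['tennis', 'entry', 'goal']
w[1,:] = ['child', 'paper', 'hall', 'director']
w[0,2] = 'steak'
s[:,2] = ['republic', 'opportunity', 'accident']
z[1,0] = 'entry'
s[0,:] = ['week', 'writing', 'republic', 'cigarette']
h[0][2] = 'marriage'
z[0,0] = 'tennis'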